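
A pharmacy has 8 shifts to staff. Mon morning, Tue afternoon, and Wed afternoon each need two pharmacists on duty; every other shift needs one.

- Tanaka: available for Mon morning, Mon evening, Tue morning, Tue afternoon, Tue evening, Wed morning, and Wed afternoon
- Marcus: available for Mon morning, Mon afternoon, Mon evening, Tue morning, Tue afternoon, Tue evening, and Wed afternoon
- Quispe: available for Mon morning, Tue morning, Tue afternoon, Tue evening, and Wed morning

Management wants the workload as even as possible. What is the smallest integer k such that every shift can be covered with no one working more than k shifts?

4

With 3 pharmacists and 11 worker-slots to fill, someone must work at least ⌈11/3⌉ = 4 shifts, so k ≥ 4.
k = 4 works: Mon morning→Tanaka+Marcus, Mon afternoon→Marcus, Mon evening→Tanaka, Tue morning→Quispe, Tue afternoon→Marcus+Quispe, Tue evening→Quispe, Wed morning→Tanaka, Wed afternoon→Tanaka+Marcus.
Loads: Tanaka 4, Marcus 4, Quispe 3 — all ≤ 4.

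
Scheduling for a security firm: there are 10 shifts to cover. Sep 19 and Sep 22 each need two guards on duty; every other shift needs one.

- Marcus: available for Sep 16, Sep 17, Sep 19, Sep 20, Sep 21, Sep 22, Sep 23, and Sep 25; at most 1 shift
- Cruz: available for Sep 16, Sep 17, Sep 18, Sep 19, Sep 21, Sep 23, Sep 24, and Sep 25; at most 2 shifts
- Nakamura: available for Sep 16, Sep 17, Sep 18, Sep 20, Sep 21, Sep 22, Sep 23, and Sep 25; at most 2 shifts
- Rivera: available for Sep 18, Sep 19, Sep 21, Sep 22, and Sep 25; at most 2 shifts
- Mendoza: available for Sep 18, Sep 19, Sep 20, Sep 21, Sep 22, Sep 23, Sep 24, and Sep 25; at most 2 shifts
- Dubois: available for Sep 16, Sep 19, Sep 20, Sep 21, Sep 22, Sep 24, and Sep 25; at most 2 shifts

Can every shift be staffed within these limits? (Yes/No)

No

Total capacity is 1+2+2+2+2+2 = 11 but 12 worker-slots are needed — infeasible.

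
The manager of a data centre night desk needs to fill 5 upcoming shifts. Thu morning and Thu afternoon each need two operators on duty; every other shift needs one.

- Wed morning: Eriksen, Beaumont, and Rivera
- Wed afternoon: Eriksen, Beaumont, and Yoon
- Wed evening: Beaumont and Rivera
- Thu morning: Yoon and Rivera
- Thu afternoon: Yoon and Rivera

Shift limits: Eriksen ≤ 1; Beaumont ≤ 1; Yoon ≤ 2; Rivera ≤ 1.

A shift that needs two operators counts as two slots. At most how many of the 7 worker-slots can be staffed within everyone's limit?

Total capacity across all operators is 1+1+2+1 = 5, and 7 slots are needed, so at most 5 can be filled.
An assignment achieving 5: Wed morning→Eriksen, Wed evening→Beaumont, Thu morning→Yoon+Rivera, Thu afternoon→Yoon.
Loads: Eriksen 1/1, Beaumont 1/1, Yoon 2/2, Rivera 1/1.

5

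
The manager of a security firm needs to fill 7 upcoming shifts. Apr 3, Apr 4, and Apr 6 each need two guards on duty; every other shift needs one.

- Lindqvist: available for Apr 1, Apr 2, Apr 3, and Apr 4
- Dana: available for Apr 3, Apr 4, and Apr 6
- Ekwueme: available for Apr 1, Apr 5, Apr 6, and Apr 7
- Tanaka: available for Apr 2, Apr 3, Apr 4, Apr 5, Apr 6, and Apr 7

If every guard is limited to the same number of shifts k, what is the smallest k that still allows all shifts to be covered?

3

With 4 guards and 10 worker-slots to fill, someone must work at least ⌈10/4⌉ = 3 shifts, so k ≥ 3.
k = 3 works: Apr 1→Lindqvist, Apr 2→Lindqvist, Apr 3→Lindqvist+Dana, Apr 4→Dana+Tanaka, Apr 5→Ekwueme, Apr 6→Dana+Ekwueme, Apr 7→Ekwueme.
Loads: Lindqvist 3, Dana 3, Ekwueme 3, Tanaka 1 — all ≤ 3.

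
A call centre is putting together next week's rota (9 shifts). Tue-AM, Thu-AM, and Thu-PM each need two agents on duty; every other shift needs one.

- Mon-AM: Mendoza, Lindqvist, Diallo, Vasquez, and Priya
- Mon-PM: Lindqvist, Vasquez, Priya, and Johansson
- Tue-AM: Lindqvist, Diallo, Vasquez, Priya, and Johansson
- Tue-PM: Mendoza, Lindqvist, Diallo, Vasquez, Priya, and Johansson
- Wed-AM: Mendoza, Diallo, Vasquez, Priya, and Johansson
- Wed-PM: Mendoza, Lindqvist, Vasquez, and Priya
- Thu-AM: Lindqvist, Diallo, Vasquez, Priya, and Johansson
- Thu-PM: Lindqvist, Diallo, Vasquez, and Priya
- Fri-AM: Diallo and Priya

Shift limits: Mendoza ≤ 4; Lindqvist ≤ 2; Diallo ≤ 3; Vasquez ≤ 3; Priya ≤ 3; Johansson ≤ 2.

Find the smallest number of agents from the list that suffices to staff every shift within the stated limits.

12 slots to fill and no one can take more than 4, so at least ⌈12/4⌉ = 3 agents are needed.
Any 3 agents together have capacity at most 4+3+3 = 10 < 12 slots, so 3 can never suffice.
Mendoza, Lindqvist, Diallo, and Vasquez alone can cover everything: Mon-AM→Mendoza, Mon-PM→Lindqvist, Tue-AM→Lindqvist+Vasquez, Tue-PM→Mendoza, Wed-AM→Mendoza, Wed-PM→Mendoza, Thu-AM→Diallo+Vasquez, Thu-PM→Diallo+Vasquez, Fri-AM→Diallo.

4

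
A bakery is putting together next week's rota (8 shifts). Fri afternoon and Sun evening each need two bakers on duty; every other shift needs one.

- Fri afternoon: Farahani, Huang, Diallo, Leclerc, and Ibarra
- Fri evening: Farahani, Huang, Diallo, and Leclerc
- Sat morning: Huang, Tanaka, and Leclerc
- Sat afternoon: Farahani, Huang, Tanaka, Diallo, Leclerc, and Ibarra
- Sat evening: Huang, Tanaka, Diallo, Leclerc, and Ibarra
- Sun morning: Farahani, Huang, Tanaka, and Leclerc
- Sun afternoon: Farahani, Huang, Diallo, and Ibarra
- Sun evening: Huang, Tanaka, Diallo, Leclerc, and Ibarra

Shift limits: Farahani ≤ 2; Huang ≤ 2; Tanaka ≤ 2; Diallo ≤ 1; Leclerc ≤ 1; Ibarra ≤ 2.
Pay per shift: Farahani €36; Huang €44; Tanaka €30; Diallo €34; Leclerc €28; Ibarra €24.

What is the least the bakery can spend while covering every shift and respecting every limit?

Picking the cheapest available baker for each shift independently would cost €260, but that ignores the shift limits.
An optimal schedule: Fri afternoon→Diallo+Ibarra, Fri evening→Farahani, Sat morning→Huang, Sat afternoon→Tanaka, Sat evening→Tanaka, Sun morning→Farahani, Sun afternoon→Huang, Sun evening→Leclerc+Ibarra.
Total: 34 + 24 + 36 + 44 + 30 + 30 + 36 + 44 + 28 + 24 = €330.

€330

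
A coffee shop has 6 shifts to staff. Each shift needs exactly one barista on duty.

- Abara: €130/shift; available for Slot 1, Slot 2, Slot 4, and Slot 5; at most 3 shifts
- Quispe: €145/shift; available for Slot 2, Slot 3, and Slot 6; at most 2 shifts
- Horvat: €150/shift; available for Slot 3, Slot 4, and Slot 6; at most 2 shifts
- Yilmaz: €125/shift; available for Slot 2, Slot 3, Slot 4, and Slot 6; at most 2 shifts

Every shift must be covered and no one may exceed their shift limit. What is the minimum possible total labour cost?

Slot 1 can only be covered by Abara, so that assignment is forced.
Slot 5 can only be covered by Abara, so that assignment is forced.
Picking the cheapest available barista for each shift independently would cost €760, but that ignores the shift limits.
An optimal schedule: Slot 1→Abara, Slot 2→Yilmaz, Slot 3→Yilmaz, Slot 4→Abara, Slot 5→Abara, Slot 6→Quispe.
Total: 130 + 125 + 125 + 130 + 130 + 145 = €785.

€785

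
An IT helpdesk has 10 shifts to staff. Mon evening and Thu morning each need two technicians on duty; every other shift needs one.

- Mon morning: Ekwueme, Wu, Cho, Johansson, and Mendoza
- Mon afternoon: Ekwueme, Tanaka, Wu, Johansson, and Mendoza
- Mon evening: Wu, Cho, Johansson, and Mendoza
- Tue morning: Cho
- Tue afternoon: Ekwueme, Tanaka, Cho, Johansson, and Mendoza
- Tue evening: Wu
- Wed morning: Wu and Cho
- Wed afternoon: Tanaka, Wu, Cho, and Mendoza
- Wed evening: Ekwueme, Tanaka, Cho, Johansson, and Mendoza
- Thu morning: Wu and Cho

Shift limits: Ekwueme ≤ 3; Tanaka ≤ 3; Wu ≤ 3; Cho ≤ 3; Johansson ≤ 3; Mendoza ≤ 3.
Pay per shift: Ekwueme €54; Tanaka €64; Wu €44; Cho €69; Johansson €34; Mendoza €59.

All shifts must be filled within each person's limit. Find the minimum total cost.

€598

Tue morning can only be covered by Cho, so that assignment is forced.
Tue evening can only be covered by Wu, so that assignment is forced.
Thu morning can only be covered by Wu and Cho, so that assignment is forced.
Picking the cheapest available technician for each shift independently would cost €528, but that ignores the shift limits.
An optimal schedule: Mon morning→Johansson, Mon afternoon→Johansson, Mon evening→Johansson+Mendoza, Tue morning→Cho, Tue afternoon→Ekwueme, Tue evening→Wu, Wed morning→Wu, Wed afternoon→Mendoza, Wed evening→Ekwueme, Thu morning→Wu+Cho.
Total: 34 + 34 + 34 + 59 + 69 + 54 + 44 + 44 + 59 + 54 + 44 + 69 = €598.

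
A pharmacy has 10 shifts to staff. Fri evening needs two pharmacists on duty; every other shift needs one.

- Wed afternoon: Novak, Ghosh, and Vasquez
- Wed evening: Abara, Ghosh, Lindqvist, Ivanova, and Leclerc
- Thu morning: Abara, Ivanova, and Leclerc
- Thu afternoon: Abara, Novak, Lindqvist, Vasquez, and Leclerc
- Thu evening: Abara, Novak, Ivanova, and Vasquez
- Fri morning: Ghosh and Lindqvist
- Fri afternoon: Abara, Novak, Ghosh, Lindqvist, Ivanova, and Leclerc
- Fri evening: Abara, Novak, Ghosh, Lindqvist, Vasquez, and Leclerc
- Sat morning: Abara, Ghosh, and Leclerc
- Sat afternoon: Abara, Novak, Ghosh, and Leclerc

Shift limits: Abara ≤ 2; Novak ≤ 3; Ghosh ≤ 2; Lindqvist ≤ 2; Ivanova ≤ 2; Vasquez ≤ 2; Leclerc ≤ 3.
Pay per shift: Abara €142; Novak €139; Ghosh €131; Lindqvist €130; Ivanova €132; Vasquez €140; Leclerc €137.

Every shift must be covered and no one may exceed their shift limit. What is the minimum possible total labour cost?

Picking the cheapest available pharmacist for each shift independently would cost €1438, but that ignores the shift limits.
An optimal schedule: Wed afternoon→Ghosh, Wed evening→Lindqvist, Thu morning→Ivanova, Thu afternoon→Leclerc, Thu evening→Ivanova, Fri morning→Lindqvist, Fri afternoon→Novak, Fri evening→Leclerc+Novak, Sat morning→Ghosh, Sat afternoon→Leclerc.
Total: 131 + 130 + 132 + 137 + 132 + 130 + 139 + 137 + 139 + 131 + 137 = €1475.

€1475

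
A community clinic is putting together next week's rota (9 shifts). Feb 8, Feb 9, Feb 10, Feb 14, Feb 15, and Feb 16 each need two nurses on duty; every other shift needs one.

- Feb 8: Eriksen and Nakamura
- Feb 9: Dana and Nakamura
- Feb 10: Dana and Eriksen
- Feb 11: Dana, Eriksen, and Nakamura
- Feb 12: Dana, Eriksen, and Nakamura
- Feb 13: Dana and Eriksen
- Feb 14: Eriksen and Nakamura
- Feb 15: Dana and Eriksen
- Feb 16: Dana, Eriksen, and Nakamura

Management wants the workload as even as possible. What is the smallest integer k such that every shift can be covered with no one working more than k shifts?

5

With 3 nurses and 15 worker-slots to fill, someone must work at least ⌈15/3⌉ = 5 shifts, so k ≥ 5.
k = 5 works: Feb 8→Eriksen+Nakamura, Feb 9→Dana+Nakamura, Feb 10→Dana+Eriksen, Feb 11→Dana, Feb 12→Nakamura, Feb 13→Dana, Feb 14→Eriksen+Nakamura, Feb 15→Dana+Eriksen, Feb 16→Eriksen+Nakamura.
Loads: Dana 5, Eriksen 5, Nakamura 5 — all ≤ 5.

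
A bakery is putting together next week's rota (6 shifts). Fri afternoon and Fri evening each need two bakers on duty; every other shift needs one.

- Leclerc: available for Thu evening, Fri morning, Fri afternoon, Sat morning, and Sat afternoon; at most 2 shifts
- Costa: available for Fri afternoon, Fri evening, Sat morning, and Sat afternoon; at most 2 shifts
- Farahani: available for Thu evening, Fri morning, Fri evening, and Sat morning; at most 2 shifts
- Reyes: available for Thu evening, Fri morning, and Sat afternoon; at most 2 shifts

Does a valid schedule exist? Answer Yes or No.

Fri afternoon can only be covered by Leclerc and Costa, so that assignment is forced.
Fri evening can only be covered by Costa and Farahani, so that assignment is forced.
One valid schedule: Thu evening→Leclerc, Fri morning→Reyes, Fri afternoon→Leclerc+Costa, Fri evening→Costa+Farahani, Sat morning→Farahani, Sat afternoon→Reyes.
Loads: Leclerc 2/2, Costa 2/2, Farahani 2/2, Reyes 2/2 — all within limits.

Yes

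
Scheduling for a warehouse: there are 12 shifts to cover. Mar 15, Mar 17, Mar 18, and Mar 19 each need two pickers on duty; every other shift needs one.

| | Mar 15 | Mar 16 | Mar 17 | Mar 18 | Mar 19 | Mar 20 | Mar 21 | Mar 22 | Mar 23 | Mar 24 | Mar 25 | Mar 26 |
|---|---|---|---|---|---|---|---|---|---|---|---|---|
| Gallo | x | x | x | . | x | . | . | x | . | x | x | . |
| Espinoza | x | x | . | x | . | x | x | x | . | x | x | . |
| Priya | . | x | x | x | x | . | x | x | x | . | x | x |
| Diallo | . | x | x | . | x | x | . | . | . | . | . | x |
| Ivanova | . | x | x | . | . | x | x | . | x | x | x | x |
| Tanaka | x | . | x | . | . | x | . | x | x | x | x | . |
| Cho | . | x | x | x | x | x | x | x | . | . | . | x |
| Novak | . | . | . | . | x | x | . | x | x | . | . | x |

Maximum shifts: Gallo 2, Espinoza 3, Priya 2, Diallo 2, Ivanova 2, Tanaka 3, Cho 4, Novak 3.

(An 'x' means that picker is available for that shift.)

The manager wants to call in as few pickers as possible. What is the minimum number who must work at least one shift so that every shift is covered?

6

16 slots to fill and no one can take more than 4, so at least ⌈16/4⌉ = 4 pickers are needed.
Any 5 pickers together have capacity at most 4+3+3+3+2 = 15 < 16 slots, so 5 can never suffice.
Gallo, Espinoza, Priya, Diallo, Tanaka, and Cho alone can cover everything: Mar 15→Gallo+Espinoza, Mar 16→Cho, Mar 17→Tanaka+Cho, Mar 18→Espinoza+Priya, Mar 19→Diallo+Cho, Mar 20→Tanaka, Mar 21→Espinoza, Mar 22→Cho, Mar 23→Priya, Mar 24→Gallo, Mar 25→Tanaka, Mar 26→Diallo.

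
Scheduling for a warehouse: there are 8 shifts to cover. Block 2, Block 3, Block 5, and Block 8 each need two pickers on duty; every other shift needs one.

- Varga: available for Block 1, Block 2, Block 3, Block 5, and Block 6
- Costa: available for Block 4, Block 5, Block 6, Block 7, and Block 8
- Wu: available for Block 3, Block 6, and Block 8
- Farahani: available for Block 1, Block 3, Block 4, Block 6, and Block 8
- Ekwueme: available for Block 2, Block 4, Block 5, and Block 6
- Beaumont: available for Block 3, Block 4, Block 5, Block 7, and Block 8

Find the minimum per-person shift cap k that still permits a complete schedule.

With 6 pickers and 12 worker-slots to fill, someone must work at least ⌈12/6⌉ = 2 shifts, so k ≥ 2.
k = 2 works: Block 1→Varga, Block 2→Varga+Ekwueme, Block 3→Wu+Farahani, Block 4→Costa, Block 5→Ekwueme+Beaumont, Block 6→Wu, Block 7→Costa, Block 8→Farahani+Beaumont.
Loads: Varga 2, Costa 2, Wu 2, Farahani 2, Ekwueme 2, Beaumont 2 — all ≤ 2.

2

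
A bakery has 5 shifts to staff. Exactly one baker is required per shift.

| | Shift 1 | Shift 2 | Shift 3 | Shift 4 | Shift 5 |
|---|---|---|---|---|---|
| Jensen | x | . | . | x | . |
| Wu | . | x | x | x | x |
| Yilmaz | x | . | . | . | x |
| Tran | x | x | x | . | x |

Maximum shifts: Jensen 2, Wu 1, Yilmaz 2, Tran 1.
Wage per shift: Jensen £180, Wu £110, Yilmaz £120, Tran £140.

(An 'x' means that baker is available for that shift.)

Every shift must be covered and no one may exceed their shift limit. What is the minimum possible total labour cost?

£670

Picking the cheapest available baker for each shift independently would cost £560, but that ignores the shift limits.
An optimal schedule: Shift 1→Yilmaz, Shift 2→Wu, Shift 3→Tran, Shift 4→Jensen, Shift 5→Yilmaz.
Total: 120 + 110 + 140 + 180 + 120 = £670.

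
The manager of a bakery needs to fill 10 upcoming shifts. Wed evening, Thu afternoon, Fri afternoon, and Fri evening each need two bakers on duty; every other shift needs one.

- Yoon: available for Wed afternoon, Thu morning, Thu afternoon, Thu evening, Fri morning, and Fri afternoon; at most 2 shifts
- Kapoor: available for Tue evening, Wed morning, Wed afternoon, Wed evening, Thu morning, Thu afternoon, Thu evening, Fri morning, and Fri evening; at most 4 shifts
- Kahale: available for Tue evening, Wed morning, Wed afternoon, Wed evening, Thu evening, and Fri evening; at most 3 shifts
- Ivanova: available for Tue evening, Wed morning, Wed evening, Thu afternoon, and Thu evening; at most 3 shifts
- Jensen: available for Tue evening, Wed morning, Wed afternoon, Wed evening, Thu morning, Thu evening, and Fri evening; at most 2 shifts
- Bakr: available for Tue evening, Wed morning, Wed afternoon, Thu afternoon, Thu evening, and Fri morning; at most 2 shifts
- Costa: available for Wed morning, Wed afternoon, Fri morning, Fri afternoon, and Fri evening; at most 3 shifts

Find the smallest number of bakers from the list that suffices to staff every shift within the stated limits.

14 slots to fill and no one can take more than 4, so at least ⌈14/4⌉ = 4 bakers are needed.
Any 4 bakers together have capacity at most 4+3+3+3 = 13 < 14 slots, so 4 can never suffice.
Yoon, Kapoor, Kahale, Ivanova, and Costa alone can cover everything: Tue evening→Kapoor, Wed morning→Kahale, Wed afternoon→Costa, Wed evening→Kapoor+Kahale, Thu morning→Yoon, Thu afternoon→Kapoor+Ivanova, Thu evening→Ivanova, Fri morning→Kapoor, Fri afternoon→Yoon+Costa, Fri evening→Kahale+Costa.

5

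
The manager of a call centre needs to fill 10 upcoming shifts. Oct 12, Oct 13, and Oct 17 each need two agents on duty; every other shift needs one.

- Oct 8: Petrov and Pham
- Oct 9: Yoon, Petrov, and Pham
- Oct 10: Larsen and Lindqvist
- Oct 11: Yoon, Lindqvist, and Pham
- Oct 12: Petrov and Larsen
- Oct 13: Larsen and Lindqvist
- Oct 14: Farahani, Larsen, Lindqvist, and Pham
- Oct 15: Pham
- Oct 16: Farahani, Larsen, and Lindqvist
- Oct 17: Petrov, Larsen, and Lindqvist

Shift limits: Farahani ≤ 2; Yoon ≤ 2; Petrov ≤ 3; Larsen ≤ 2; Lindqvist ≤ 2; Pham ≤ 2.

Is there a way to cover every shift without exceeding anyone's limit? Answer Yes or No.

No

Total capacity is 13 and 13 slots are needed, so capacity alone doesn't rule it out.
Shifts {Oct 10, Oct 12, Oct 13, Oct 17} need 7 worker-slots in total, but the agents available for any of those shifts (Petrov, Larsen, and Lindqvist) can supply at most 6 among them. So no valid schedule exists.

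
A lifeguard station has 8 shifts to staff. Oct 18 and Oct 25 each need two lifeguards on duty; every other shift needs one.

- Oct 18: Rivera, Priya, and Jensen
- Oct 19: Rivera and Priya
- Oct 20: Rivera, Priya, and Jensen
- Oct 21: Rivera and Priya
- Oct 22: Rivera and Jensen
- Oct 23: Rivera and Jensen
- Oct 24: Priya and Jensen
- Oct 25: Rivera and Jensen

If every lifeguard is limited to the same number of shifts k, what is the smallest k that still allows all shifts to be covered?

With 3 lifeguards and 10 worker-slots to fill, someone must work at least ⌈10/3⌉ = 4 shifts, so k ≥ 4.
k = 4 works: Oct 18→Priya+Jensen, Oct 19→Rivera, Oct 20→Priya, Oct 21→Rivera, Oct 22→Rivera, Oct 23→Jensen, Oct 24→Priya, Oct 25→Rivera+Jensen.
Loads: Rivera 4, Priya 3, Jensen 3 — all ≤ 4.

4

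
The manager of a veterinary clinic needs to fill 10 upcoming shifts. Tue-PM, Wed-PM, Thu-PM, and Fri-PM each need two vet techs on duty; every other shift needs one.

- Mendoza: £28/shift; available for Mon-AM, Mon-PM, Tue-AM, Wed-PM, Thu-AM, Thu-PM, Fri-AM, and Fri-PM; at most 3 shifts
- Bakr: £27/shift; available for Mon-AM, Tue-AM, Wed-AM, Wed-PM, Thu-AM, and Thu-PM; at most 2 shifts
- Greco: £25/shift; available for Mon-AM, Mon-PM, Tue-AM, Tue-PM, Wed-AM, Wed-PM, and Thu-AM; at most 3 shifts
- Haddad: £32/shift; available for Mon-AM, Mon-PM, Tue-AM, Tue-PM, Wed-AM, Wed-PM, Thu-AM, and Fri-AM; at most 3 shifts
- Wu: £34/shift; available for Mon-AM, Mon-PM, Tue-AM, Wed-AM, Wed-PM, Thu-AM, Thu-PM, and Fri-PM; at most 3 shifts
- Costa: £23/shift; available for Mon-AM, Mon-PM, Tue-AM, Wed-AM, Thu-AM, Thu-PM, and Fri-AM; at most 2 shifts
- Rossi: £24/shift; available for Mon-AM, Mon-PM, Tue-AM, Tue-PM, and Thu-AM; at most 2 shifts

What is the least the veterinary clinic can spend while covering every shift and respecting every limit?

Fri-PM can only be covered by Mendoza and Wu, so that assignment is forced.
Picking the cheapest available vet tech for each shift independently would cost £351, but that ignores the shift limits.
An optimal schedule: Mon-AM→Greco, Mon-PM→Rossi, Tue-AM→Greco, Tue-PM→Rossi+Greco, Wed-AM→Costa, Wed-PM→Mendoza+Haddad, Thu-AM→Bakr, Thu-PM→Bakr+Mendoza, Fri-AM→Costa, Fri-PM→Mendoza+Wu.
Total: 25 + 24 + 25 + 24 + 25 + 23 + 28 + 32 + 27 + 27 + 28 + 23 + 28 + 34 = £373.

£373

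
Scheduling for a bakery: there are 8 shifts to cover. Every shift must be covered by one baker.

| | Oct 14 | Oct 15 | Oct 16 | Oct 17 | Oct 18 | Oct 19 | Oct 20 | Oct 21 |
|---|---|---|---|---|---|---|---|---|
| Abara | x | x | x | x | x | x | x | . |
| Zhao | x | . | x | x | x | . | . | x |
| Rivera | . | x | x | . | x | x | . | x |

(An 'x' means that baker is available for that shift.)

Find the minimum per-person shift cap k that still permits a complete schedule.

3

With 3 bakers and 8 worker-slots to fill, someone must work at least ⌈8/3⌉ = 3 shifts, so k ≥ 3.
k = 3 works: Oct 14→Abara, Oct 15→Abara, Oct 16→Zhao, Oct 17→Zhao, Oct 18→Rivera, Oct 19→Rivera, Oct 20→Abara, Oct 21→Zhao.
Loads: Abara 3, Zhao 3, Rivera 2 — all ≤ 3.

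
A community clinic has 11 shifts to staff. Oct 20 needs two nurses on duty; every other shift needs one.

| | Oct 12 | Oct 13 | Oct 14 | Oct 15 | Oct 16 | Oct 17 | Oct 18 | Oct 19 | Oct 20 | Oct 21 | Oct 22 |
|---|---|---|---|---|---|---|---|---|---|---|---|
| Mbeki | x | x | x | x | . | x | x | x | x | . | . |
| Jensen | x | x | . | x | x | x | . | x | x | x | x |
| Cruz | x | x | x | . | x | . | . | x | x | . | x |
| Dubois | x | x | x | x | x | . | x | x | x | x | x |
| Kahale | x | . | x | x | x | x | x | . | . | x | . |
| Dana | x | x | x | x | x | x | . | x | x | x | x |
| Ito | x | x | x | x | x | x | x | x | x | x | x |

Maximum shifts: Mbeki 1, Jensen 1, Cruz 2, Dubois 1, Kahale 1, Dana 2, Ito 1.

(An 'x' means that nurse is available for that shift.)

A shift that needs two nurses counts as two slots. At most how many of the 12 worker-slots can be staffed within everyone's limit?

Total capacity across all nurses is 1+1+2+1+1+2+1 = 9, and 12 slots are needed, so at most 9 can be filled.
An assignment achieving 9: Oct 13→Cruz, Oct 14→Kahale, Oct 15→Dana, Oct 16→Dana, Oct 17→Jensen, Oct 18→Mbeki, Oct 19→Ito, Oct 21→Dubois, Oct 22→Cruz.
Loads: Mbeki 1/1, Jensen 1/1, Cruz 2/2, Dubois 1/1, Kahale 1/1, Dana 2/2, Ito 1/1.

9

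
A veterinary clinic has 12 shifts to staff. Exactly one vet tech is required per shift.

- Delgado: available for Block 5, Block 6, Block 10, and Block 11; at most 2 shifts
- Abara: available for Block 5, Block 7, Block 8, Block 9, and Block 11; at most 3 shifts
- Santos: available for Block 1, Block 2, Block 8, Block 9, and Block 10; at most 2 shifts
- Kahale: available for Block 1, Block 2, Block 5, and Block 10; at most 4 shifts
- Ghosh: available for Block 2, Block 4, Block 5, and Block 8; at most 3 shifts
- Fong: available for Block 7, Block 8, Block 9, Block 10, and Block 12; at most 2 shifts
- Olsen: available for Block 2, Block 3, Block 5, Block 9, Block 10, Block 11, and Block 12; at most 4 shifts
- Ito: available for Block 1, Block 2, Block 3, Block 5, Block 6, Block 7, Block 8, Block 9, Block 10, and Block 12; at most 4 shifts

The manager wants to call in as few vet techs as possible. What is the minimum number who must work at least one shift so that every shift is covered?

4

12 slots to fill and no one can take more than 4, so at least ⌈12/4⌉ = 3 vet techs are needed.
No set of 3 vet techs can cover every shift (each such set leaves at least one shift with no one available or exceeds a cap).
Delgado, Abara, Ghosh, and Ito alone can cover everything: Block 1→Ito, Block 2→Ghosh, Block 3→Ito, Block 4→Ghosh, Block 5→Ito, Block 6→Delgado, Block 7→Abara, Block 8→Ghosh, Block 9→Abara, Block 10→Delgado, Block 11→Abara, Block 12→Ito.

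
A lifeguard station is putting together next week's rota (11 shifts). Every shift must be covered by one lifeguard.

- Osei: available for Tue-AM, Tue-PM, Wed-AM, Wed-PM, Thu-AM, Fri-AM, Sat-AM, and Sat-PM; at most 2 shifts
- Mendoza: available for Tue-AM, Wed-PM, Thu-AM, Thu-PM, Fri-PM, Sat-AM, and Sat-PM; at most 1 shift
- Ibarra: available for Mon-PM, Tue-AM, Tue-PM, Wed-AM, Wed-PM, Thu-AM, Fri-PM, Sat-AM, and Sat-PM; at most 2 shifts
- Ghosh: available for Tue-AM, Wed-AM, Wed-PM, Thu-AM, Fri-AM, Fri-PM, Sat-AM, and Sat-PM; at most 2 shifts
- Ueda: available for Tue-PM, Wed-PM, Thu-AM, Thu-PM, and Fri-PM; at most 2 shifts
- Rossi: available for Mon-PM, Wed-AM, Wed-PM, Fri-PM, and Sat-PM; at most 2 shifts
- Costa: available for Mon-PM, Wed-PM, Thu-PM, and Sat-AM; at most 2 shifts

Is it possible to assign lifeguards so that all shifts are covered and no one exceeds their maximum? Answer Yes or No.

One valid schedule: Mon-PM→Ibarra, Tue-AM→Ibarra, Tue-PM→Osei, Wed-AM→Ghosh, Wed-PM→Ueda, Thu-AM→Ghosh, Thu-PM→Mendoza, Fri-AM→Osei, Fri-PM→Ueda, Sat-AM→Costa, Sat-PM→Rossi.
Loads: Osei 2/2, Mendoza 1/1, Ibarra 2/2, Ghosh 2/2, Ueda 2/2, Rossi 1/2, Costa 1/2 — all within limits.

Yes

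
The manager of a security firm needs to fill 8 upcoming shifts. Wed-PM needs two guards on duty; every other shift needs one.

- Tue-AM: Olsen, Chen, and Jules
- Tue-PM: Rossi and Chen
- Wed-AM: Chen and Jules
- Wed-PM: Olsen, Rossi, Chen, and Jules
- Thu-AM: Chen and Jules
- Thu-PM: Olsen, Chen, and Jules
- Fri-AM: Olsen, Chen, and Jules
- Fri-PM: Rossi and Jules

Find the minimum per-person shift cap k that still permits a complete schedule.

3

With 4 guards and 9 worker-slots to fill, someone must work at least ⌈9/4⌉ = 3 shifts, so k ≥ 3.
k = 3 works: Tue-AM→Olsen, Tue-PM→Rossi, Wed-AM→Chen, Wed-PM→Rossi+Chen, Thu-AM→Chen, Thu-PM→Olsen, Fri-AM→Olsen, Fri-PM→Rossi.
Loads: Olsen 3, Rossi 3, Chen 3, Jules 0 — all ≤ 3.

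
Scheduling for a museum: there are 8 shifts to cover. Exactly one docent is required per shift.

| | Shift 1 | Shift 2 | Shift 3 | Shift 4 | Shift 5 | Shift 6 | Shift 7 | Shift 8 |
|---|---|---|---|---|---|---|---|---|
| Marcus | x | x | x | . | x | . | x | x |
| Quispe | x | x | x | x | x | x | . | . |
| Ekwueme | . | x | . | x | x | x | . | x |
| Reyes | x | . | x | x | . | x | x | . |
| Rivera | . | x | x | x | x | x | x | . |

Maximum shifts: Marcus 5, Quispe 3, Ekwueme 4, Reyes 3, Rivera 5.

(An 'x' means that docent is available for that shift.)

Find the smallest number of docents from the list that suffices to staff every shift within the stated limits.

2

8 slots to fill and no one can take more than 5, so at least ⌈8/5⌉ = 2 docents are needed.
Marcus and Quispe alone can cover everything: Shift 1→Marcus, Shift 2→Marcus, Shift 3→Marcus, Shift 4→Quispe, Shift 5→Quispe, Shift 6→Quispe, Shift 7→Marcus, Shift 8→Marcus.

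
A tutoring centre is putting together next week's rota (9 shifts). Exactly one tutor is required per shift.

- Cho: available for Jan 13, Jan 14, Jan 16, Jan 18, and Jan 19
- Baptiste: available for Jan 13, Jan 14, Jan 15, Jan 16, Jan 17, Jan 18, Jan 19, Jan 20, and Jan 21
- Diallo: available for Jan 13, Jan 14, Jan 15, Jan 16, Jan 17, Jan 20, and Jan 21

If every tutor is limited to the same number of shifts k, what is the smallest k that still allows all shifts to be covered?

With 3 tutors and 9 worker-slots to fill, someone must work at least ⌈9/3⌉ = 3 shifts, so k ≥ 3.
k = 3 works: Jan 13→Cho, Jan 14→Diallo, Jan 15→Baptiste, Jan 16→Diallo, Jan 17→Baptiste, Jan 18→Cho, Jan 19→Cho, Jan 20→Baptiste, Jan 21→Diallo.
Loads: Cho 3, Baptiste 3, Diallo 3 — all ≤ 3.

3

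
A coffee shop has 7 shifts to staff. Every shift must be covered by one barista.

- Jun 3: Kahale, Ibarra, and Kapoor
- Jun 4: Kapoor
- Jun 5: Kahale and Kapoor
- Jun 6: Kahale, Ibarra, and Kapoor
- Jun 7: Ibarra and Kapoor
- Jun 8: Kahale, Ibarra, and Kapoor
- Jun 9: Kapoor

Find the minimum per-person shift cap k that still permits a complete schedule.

3

With 3 baristas and 7 worker-slots to fill, someone must work at least ⌈7/3⌉ = 3 shifts, so k ≥ 3.
k = 3 works: Jun 3→Kahale, Jun 4→Kapoor, Jun 5→Kahale, Jun 6→Kahale, Jun 7→Ibarra, Jun 8→Ibarra, Jun 9→Kapoor.
Loads: Kahale 3, Ibarra 2, Kapoor 2 — all ≤ 3.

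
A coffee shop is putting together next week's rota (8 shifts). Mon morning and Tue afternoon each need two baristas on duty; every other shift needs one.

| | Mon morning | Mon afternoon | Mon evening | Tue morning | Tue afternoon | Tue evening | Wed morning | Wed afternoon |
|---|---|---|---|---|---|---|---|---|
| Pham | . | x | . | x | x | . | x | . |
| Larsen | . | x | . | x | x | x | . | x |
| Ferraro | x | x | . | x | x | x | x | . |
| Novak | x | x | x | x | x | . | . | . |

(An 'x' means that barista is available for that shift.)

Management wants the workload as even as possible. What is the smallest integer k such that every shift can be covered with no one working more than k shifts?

With 4 baristas and 10 worker-slots to fill, someone must work at least ⌈10/4⌉ = 3 shifts, so k ≥ 3.
k = 3 works: Mon morning→Ferraro+Novak, Mon afternoon→Pham, Mon evening→Novak, Tue morning→Pham, Tue afternoon→Larsen+Ferraro, Tue evening→Larsen, Wed morning→Pham, Wed afternoon→Larsen.
Loads: Pham 3, Larsen 3, Ferraro 2, Novak 2 — all ≤ 3.

3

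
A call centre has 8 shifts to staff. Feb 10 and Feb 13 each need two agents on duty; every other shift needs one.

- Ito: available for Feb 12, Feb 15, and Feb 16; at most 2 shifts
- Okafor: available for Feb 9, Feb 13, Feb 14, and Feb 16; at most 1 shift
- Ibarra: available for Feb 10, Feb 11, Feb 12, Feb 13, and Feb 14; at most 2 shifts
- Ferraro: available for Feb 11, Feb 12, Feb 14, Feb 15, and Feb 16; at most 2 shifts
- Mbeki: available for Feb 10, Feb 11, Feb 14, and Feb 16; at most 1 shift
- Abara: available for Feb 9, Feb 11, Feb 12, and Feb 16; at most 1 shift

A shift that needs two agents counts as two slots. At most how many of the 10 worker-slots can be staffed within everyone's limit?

9

Total capacity across all agents is 2+1+2+2+1+1 = 9, and 10 slots are needed, so at most 9 can be filled.
An assignment achieving 9: Feb 9→Okafor, Feb 10→Ibarra+Mbeki, Feb 11→Ferraro, Feb 12→Ito, Feb 13→Ibarra, Feb 14→Ferraro, Feb 15→Ito, Feb 16→Abara.
Loads: Ito 2/2, Okafor 1/1, Ibarra 2/2, Ferraro 2/2, Mbeki 1/1, Abara 1/1.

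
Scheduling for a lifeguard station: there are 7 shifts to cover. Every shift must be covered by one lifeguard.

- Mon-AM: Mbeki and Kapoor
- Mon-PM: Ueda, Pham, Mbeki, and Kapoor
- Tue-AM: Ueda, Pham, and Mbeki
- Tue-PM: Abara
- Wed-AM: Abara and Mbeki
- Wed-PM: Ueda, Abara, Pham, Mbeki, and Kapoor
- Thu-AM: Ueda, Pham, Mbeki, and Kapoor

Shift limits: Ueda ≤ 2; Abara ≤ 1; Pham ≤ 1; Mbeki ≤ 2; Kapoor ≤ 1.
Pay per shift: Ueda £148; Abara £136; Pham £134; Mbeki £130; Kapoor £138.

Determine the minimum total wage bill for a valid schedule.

£964

Tue-PM can only be covered by Abara, so that assignment is forced.
Picking the cheapest available lifeguard for each shift independently would cost £916, but that ignores the shift limits.
An optimal schedule: Mon-AM→Mbeki, Mon-PM→Ueda, Tue-AM→Ueda, Tue-PM→Abara, Wed-AM→Mbeki, Wed-PM→Kapoor, Thu-AM→Pham.
Total: 130 + 148 + 148 + 136 + 130 + 138 + 134 = £964.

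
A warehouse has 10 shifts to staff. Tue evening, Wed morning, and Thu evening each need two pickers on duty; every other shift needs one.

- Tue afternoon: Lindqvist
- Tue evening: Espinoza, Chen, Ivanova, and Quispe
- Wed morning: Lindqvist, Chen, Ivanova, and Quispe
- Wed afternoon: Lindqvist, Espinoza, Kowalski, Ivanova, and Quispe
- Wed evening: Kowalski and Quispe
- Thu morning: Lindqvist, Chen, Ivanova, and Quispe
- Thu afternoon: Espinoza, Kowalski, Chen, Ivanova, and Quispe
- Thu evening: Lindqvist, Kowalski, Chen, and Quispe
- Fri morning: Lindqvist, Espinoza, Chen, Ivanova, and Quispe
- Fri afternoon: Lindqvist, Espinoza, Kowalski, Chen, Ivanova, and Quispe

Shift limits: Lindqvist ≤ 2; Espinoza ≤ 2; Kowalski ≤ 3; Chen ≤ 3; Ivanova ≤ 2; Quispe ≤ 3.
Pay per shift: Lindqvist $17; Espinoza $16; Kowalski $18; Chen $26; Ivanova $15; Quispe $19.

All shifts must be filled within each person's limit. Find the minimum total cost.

$233

Tue afternoon can only be covered by Lindqvist, so that assignment is forced.
Picking the cheapest available picker for each shift independently would cost $208, but that ignores the shift limits.
An optimal schedule: Tue afternoon→Lindqvist, Tue evening→Quispe+Chen, Wed morning→Lindqvist+Quispe, Wed afternoon→Ivanova, Wed evening→Kowalski, Thu morning→Ivanova, Thu afternoon→Espinoza, Thu evening→Kowalski+Quispe, Fri morning→Espinoza, Fri afternoon→Kowalski.
Total: 17 + 19 + 26 + 17 + 19 + 15 + 18 + 15 + 16 + 18 + 19 + 16 + 18 = $233.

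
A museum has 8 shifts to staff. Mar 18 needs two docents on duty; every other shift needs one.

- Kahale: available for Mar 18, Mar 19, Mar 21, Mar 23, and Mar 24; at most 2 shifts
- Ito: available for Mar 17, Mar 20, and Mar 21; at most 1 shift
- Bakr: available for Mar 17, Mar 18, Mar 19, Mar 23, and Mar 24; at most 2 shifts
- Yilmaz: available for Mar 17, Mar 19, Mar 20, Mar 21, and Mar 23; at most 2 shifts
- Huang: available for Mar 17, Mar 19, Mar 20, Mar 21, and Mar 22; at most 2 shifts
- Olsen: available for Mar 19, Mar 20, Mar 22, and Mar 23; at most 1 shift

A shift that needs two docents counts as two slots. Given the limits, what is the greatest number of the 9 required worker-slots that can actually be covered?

9

Total capacity across all docents is 2+1+2+2+2+1 = 10, and 9 slots are needed, so at most 9 can be filled.
An assignment achieving 9: Mar 17→Ito, Mar 18→Kahale+Bakr, Mar 19→Huang, Mar 20→Yilmaz, Mar 21→Yilmaz, Mar 22→Huang, Mar 23→Bakr, Mar 24→Kahale.
Loads: Kahale 2/2, Ito 1/1, Bakr 2/2, Yilmaz 2/2, Huang 2/2, Olsen 0/1.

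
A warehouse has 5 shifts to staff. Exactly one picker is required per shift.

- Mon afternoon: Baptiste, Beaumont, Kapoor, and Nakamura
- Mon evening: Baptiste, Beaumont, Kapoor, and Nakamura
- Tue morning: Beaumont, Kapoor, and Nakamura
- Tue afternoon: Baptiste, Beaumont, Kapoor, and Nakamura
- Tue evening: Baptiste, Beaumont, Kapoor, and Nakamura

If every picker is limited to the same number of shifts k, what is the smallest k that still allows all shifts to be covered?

2

With 4 pickers and 5 worker-slots to fill, someone must work at least ⌈5/4⌉ = 2 shifts, so k ≥ 2.
k = 2 works: Mon afternoon→Baptiste, Mon evening→Baptiste, Tue morning→Beaumont, Tue afternoon→Beaumont, Tue evening→Kapoor.
Loads: Baptiste 2, Beaumont 2, Kapoor 1, Nakamura 0 — all ≤ 2.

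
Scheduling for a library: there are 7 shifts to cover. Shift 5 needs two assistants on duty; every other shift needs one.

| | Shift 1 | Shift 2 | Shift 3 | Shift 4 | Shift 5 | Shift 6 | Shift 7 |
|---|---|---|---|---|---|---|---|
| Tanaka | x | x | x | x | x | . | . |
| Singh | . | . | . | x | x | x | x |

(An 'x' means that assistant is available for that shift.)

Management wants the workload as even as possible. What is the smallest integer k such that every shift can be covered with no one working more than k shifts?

4

With 2 assistants and 8 worker-slots to fill, someone must work at least ⌈8/2⌉ = 4 shifts, so k ≥ 4.
k = 4 works: Shift 1→Tanaka, Shift 2→Tanaka, Shift 3→Tanaka, Shift 4→Singh, Shift 5→Tanaka+Singh, Shift 6→Singh, Shift 7→Singh.
Loads: Tanaka 4, Singh 4 — all ≤ 4.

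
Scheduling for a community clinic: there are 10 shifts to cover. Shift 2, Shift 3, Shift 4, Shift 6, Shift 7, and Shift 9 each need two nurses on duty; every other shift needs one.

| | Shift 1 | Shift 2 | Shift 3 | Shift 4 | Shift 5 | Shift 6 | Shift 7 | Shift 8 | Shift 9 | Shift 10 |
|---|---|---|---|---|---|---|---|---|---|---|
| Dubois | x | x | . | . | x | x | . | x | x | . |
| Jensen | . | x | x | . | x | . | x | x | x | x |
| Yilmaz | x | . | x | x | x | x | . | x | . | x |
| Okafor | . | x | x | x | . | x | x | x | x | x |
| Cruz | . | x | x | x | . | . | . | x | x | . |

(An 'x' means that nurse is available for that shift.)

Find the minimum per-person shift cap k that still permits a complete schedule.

With 5 nurses and 16 worker-slots to fill, someone must work at least ⌈16/5⌉ = 4 shifts, so k ≥ 4.
k = 4 works: Shift 1→Dubois, Shift 2→Jensen+Okafor, Shift 3→Jensen+Yilmaz, Shift 4→Yilmaz+Okafor, Shift 5→Dubois, Shift 6→Dubois+Yilmaz, Shift 7→Jensen+Okafor, Shift 8→Dubois, Shift 9→Okafor+Cruz, Shift 10→Jensen.
Loads: Dubois 4, Jensen 4, Yilmaz 3, Okafor 4, Cruz 1 — all ≤ 4.

4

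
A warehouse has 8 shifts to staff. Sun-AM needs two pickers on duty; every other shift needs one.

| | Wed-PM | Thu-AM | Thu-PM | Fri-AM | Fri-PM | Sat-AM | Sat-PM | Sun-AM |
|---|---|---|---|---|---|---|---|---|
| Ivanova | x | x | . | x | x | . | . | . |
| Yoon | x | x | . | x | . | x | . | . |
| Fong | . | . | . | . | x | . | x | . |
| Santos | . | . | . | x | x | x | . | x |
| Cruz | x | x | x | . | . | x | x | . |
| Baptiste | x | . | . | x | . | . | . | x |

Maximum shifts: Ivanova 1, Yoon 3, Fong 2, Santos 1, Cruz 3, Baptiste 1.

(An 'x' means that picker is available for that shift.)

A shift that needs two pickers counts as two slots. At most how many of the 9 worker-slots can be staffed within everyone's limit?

9

Total capacity across all pickers is 1+3+2+1+3+1 = 11, and 9 slots are needed, so at most 9 can be filled.
An assignment achieving 9: Wed-PM→Yoon, Thu-AM→Ivanova, Thu-PM→Cruz, Fri-AM→Yoon, Fri-PM→Fong, Sat-AM→Yoon, Sat-PM→Fong, Sun-AM→Santos+Baptiste.
Loads: Ivanova 1/1, Yoon 3/3, Fong 2/2, Santos 1/1, Cruz 1/3, Baptiste 1/1.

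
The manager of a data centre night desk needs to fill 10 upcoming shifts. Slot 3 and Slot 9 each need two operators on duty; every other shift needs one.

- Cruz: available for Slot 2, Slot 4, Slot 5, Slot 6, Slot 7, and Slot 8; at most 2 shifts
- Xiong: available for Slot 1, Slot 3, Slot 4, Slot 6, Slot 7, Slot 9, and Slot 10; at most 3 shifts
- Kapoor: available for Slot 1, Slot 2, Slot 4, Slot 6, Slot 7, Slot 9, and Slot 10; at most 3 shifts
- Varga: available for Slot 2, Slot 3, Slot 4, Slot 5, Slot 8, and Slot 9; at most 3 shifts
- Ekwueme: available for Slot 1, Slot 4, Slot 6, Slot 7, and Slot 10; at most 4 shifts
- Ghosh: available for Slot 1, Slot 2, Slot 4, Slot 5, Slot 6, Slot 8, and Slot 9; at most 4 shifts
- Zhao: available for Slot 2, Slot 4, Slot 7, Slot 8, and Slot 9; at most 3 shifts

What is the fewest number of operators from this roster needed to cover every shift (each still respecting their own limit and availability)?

4

12 slots to fill and no one can take more than 4, so at least ⌈12/4⌉ = 3 operators are needed.
Any 3 operators together have capacity at most 4+4+3 = 11 < 12 slots, so 3 can never suffice.
Cruz, Xiong, Varga, and Ekwueme alone can cover everything: Slot 1→Xiong, Slot 2→Cruz, Slot 3→Xiong+Varga, Slot 4→Ekwueme, Slot 5→Cruz, Slot 6→Ekwueme, Slot 7→Ekwueme, Slot 8→Varga, Slot 9→Xiong+Varga, Slot 10→Ekwueme.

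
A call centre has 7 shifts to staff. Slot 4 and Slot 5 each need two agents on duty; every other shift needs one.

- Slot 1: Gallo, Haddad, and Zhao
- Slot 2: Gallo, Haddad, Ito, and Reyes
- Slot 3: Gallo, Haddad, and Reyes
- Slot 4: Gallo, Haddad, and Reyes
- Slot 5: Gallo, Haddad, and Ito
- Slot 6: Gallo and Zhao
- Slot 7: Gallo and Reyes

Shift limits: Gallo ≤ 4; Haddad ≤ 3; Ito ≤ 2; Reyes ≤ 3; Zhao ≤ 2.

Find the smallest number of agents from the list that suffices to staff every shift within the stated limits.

3

9 slots to fill and no one can take more than 4, so at least ⌈9/4⌉ = 3 agents are needed.
Gallo, Haddad, and Ito alone can cover everything: Slot 1→Gallo, Slot 2→Ito, Slot 3→Haddad, Slot 4→Gallo+Haddad, Slot 5→Haddad+Ito, Slot 6→Gallo, Slot 7→Gallo.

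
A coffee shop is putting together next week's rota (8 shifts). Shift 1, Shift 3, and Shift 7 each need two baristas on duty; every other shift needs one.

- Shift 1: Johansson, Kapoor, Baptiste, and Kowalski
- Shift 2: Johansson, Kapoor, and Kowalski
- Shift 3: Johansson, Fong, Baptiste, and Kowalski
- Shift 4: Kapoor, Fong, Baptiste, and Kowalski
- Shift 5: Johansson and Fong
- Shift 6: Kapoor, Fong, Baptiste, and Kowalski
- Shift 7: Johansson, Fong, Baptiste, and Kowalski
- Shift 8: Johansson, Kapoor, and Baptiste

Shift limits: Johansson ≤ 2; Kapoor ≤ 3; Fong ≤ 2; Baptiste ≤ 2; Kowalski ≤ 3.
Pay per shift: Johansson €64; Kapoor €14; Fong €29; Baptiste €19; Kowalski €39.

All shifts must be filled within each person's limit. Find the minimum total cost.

Picking the cheapest available barista for each shift independently would cost €214, but that ignores the shift limits.
An optimal schedule: Shift 1→Baptiste+Kowalski, Shift 2→Kapoor, Shift 3→Fong+Kowalski, Shift 4→Kapoor, Shift 5→Fong, Shift 6→Baptiste, Shift 7→Kowalski+Johansson, Shift 8→Kapoor.
Total: 19 + 39 + 14 + 29 + 39 + 14 + 29 + 19 + 39 + 64 + 14 = €319.

€319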